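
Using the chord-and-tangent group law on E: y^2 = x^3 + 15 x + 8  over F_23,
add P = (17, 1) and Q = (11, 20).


P != Q, so use the chord formula.
s = (y2 - y1) / (x2 - x1) = (19) / (17) mod 23 = 16
x3 = s^2 - x1 - x2 mod 23 = 16^2 - 17 - 11 = 21
y3 = s (x1 - x3) - y1 mod 23 = 16 * (17 - 21) - 1 = 4

P + Q = (21, 4)


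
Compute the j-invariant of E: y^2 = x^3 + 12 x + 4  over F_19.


Delta = -16(4 a^3 + 27 b^2) mod 19 = 11
-1728 * (4 a)^3 = -1728 * (4*12)^3 mod 19 = 12
j = 12 * 11^(-1) mod 19 = 8

j = 8 (mod 19)


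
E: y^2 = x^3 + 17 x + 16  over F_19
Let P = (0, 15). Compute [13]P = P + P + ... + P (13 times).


k = 13 = 1101_2 (binary, LSB first: 1011)
Double-and-add from P = (0, 15):
  bit 0 = 1: acc = O + (0, 15) = (0, 15)
  bit 1 = 0: acc unchanged = (0, 15)
  bit 2 = 1: acc = (0, 15) + (5, 13) = (2, 1)
  bit 3 = 1: acc = (2, 1) + (15, 13) = (6, 7)

13P = (6, 7)


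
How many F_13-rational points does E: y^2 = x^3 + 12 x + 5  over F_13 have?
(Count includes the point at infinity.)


For each x in F_13, count y with y^2 = x^3 + 12 x + 5 mod 13:
  x = 3: RHS = 3, y in [4, 9]  -> 2 point(s)
  x = 4: RHS = 0, y in [0]  -> 1 point(s)
  x = 7: RHS = 3, y in [4, 9]  -> 2 point(s)
  x = 9: RHS = 10, y in [6, 7]  -> 2 point(s)
  x = 11: RHS = 12, y in [5, 8]  -> 2 point(s)
Affine points: 9. Add the point at infinity: total = 10.

#E(F_13) = 10


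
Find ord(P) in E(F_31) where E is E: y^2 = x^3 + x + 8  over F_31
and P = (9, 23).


Compute successive multiples of P until we hit O:
  1P = (9, 23)
  2P = (15, 22)
  3P = (1, 17)
  4P = (8, 1)
  5P = (2, 7)
  6P = (17, 3)
  7P = (19, 2)
  8P = (4, 13)
  ... (continuing to 35P)
  35P = O

ord(P) = 35


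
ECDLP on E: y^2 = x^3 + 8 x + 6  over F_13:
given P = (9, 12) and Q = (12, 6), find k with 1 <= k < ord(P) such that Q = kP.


Enumerate multiples of P until we hit Q = (12, 6):
  1P = (9, 12)
  2P = (12, 7)
  3P = (2, 11)
  4P = (6, 7)
  5P = (8, 7)
  6P = (8, 6)
  7P = (6, 6)
  8P = (2, 2)
  9P = (12, 6)
Match found at i = 9.

k = 9


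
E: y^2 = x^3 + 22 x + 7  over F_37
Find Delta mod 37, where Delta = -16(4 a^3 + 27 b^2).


4 a^3 + 27 b^2 = 4*22^3 + 27*7^2 = 42592 + 1323 = 43915
Delta = -16 * (43915) = -702640
Delta mod 37 = 27

Delta = 27 (mod 37)


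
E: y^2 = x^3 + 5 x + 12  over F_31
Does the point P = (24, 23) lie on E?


Check whether y^2 = x^3 + 5 x + 12 (mod 31) for (x, y) = (24, 23).
LHS: y^2 = 23^2 mod 31 = 2
RHS: x^3 + 5 x + 12 = 24^3 + 5*24 + 12 mod 31 = 6
LHS != RHS

No, not on the curve


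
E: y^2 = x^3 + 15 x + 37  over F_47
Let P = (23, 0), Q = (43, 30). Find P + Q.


P != Q, so use the chord formula.
s = (y2 - y1) / (x2 - x1) = (30) / (20) mod 47 = 25
x3 = s^2 - x1 - x2 mod 47 = 25^2 - 23 - 43 = 42
y3 = s (x1 - x3) - y1 mod 47 = 25 * (23 - 42) - 0 = 42

P + Q = (42, 42)


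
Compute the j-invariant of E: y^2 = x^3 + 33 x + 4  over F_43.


Delta = -16(4 a^3 + 27 b^2) mod 43 = 27
-1728 * (4 a)^3 = -1728 * (4*33)^3 mod 43 = 42
j = 42 * 27^(-1) mod 43 = 35

j = 35 (mod 43)


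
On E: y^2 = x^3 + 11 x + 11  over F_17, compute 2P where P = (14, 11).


Doubling: s = (3 x1^2 + a) / (2 y1)
s = (3*14^2 + 11) / (2*11) mod 17 = 11
x3 = s^2 - 2 x1 mod 17 = 11^2 - 2*14 = 8
y3 = s (x1 - x3) - y1 mod 17 = 11 * (14 - 8) - 11 = 4

2P = (8, 4)


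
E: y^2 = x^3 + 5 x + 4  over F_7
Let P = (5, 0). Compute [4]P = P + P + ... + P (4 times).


k = 4 = 100_2 (binary, LSB first: 001)
Double-and-add from P = (5, 0):
  bit 0 = 0: acc unchanged = O
  bit 1 = 0: acc unchanged = O
  bit 2 = 1: acc = O + O = O

4P = O


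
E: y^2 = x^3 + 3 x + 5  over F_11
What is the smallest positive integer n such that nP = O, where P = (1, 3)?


Compute successive multiples of P until we hit O:
  1P = (1, 3)
  2P = (10, 10)
  3P = (4, 2)
  4P = (0, 4)
  5P = (0, 7)
  6P = (4, 9)
  7P = (10, 1)
  8P = (1, 8)
  ... (continuing to 9P)
  9P = O

ord(P) = 9


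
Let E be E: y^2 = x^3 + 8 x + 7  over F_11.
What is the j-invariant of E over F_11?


Delta = -16(4 a^3 + 27 b^2) mod 11 = 8
-1728 * (4 a)^3 = -1728 * (4*8)^3 mod 11 = 1
j = 1 * 8^(-1) mod 11 = 7

j = 7 (mod 11)


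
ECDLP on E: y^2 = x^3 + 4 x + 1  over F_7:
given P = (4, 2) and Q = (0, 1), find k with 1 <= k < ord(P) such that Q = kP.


Enumerate multiples of P until we hit Q = (0, 1):
  1P = (4, 2)
  2P = (0, 1)
Match found at i = 2.

k = 2


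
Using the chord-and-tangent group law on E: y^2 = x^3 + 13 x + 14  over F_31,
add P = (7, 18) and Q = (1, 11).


P != Q, so use the chord formula.
s = (y2 - y1) / (x2 - x1) = (24) / (25) mod 31 = 27
x3 = s^2 - x1 - x2 mod 31 = 27^2 - 7 - 1 = 8
y3 = s (x1 - x3) - y1 mod 31 = 27 * (7 - 8) - 18 = 17

P + Q = (8, 17)


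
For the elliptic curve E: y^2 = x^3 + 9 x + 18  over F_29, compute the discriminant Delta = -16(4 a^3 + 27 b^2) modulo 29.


4 a^3 + 27 b^2 = 4*9^3 + 27*18^2 = 2916 + 8748 = 11664
Delta = -16 * (11664) = -186624
Delta mod 29 = 20

Delta = 20 (mod 29)


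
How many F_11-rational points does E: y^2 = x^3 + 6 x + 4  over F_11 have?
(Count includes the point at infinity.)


For each x in F_11, count y with y^2 = x^3 + 6 x + 4 mod 11:
  x = 0: RHS = 4, y in [2, 9]  -> 2 point(s)
  x = 1: RHS = 0, y in [0]  -> 1 point(s)
  x = 3: RHS = 5, y in [4, 7]  -> 2 point(s)
  x = 4: RHS = 4, y in [2, 9]  -> 2 point(s)
  x = 5: RHS = 5, y in [4, 7]  -> 2 point(s)
  x = 6: RHS = 3, y in [5, 6]  -> 2 point(s)
  x = 7: RHS = 4, y in [2, 9]  -> 2 point(s)
  x = 8: RHS = 3, y in [5, 6]  -> 2 point(s)
Affine points: 15. Add the point at infinity: total = 16.

#E(F_11) = 16


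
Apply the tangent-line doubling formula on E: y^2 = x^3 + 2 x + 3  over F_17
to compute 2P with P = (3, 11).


Doubling: s = (3 x1^2 + a) / (2 y1)
s = (3*3^2 + 2) / (2*11) mod 17 = 16
x3 = s^2 - 2 x1 mod 17 = 16^2 - 2*3 = 12
y3 = s (x1 - x3) - y1 mod 17 = 16 * (3 - 12) - 11 = 15

2P = (12, 15)


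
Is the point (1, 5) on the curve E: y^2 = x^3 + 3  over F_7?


Check whether y^2 = x^3 + 0 x + 3 (mod 7) for (x, y) = (1, 5).
LHS: y^2 = 5^2 mod 7 = 4
RHS: x^3 + 0 x + 3 = 1^3 + 0*1 + 3 mod 7 = 4
LHS = RHS

Yes, on the curve


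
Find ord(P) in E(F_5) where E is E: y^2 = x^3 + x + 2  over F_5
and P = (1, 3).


Compute successive multiples of P until we hit O:
  1P = (1, 3)
  2P = (4, 0)
  3P = (1, 2)
  4P = O

ord(P) = 4


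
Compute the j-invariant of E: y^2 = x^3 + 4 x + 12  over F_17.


Delta = -16(4 a^3 + 27 b^2) mod 17 = 13
-1728 * (4 a)^3 = -1728 * (4*4)^3 mod 17 = 11
j = 11 * 13^(-1) mod 17 = 10

j = 10 (mod 17)


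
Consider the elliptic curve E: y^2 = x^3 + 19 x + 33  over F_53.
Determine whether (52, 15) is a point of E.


Check whether y^2 = x^3 + 19 x + 33 (mod 53) for (x, y) = (52, 15).
LHS: y^2 = 15^2 mod 53 = 13
RHS: x^3 + 19 x + 33 = 52^3 + 19*52 + 33 mod 53 = 13
LHS = RHS

Yes, on the curve


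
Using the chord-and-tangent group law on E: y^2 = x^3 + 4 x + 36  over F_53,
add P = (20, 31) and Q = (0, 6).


P != Q, so use the chord formula.
s = (y2 - y1) / (x2 - x1) = (28) / (33) mod 53 = 41
x3 = s^2 - x1 - x2 mod 53 = 41^2 - 20 - 0 = 18
y3 = s (x1 - x3) - y1 mod 53 = 41 * (20 - 18) - 31 = 51

P + Q = (18, 51)


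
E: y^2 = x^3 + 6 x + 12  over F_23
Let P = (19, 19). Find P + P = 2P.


Doubling: s = (3 x1^2 + a) / (2 y1)
s = (3*19^2 + 6) / (2*19) mod 23 = 22
x3 = s^2 - 2 x1 mod 23 = 22^2 - 2*19 = 9
y3 = s (x1 - x3) - y1 mod 23 = 22 * (19 - 9) - 19 = 17

2P = (9, 17)


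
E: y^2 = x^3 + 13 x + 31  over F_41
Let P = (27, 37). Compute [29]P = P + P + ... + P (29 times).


k = 29 = 11101_2 (binary, LSB first: 10111)
Double-and-add from P = (27, 37):
  bit 0 = 1: acc = O + (27, 37) = (27, 37)
  bit 1 = 0: acc unchanged = (27, 37)
  bit 2 = 1: acc = (27, 37) + (25, 14) = (29, 22)
  bit 3 = 1: acc = (29, 22) + (0, 20) = (20, 38)
  bit 4 = 1: acc = (20, 38) + (5, 4) = (0, 21)

29P = (0, 21)


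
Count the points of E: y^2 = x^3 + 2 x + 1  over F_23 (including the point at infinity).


For each x in F_23, count y with y^2 = x^3 + 2 x + 1 mod 23:
  x = 0: RHS = 1, y in [1, 22]  -> 2 point(s)
  x = 1: RHS = 4, y in [2, 21]  -> 2 point(s)
  x = 2: RHS = 13, y in [6, 17]  -> 2 point(s)
  x = 4: RHS = 4, y in [2, 21]  -> 2 point(s)
  x = 7: RHS = 13, y in [6, 17]  -> 2 point(s)
  x = 8: RHS = 0, y in [0]  -> 1 point(s)
  x = 9: RHS = 12, y in [9, 14]  -> 2 point(s)
  x = 10: RHS = 9, y in [3, 20]  -> 2 point(s)
  x = 13: RHS = 16, y in [4, 19]  -> 2 point(s)
  x = 14: RHS = 13, y in [6, 17]  -> 2 point(s)
  x = 15: RHS = 2, y in [5, 18]  -> 2 point(s)
  x = 16: RHS = 12, y in [9, 14]  -> 2 point(s)
  x = 17: RHS = 3, y in [7, 16]  -> 2 point(s)
  x = 18: RHS = 4, y in [2, 21]  -> 2 point(s)
  x = 21: RHS = 12, y in [9, 14]  -> 2 point(s)
Affine points: 29. Add the point at infinity: total = 30.

#E(F_23) = 30


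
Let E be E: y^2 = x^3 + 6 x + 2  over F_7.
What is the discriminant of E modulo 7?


4 a^3 + 27 b^2 = 4*6^3 + 27*2^2 = 864 + 108 = 972
Delta = -16 * (972) = -15552
Delta mod 7 = 2

Delta = 2 (mod 7)


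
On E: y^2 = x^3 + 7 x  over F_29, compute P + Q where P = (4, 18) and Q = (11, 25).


P != Q, so use the chord formula.
s = (y2 - y1) / (x2 - x1) = (7) / (7) mod 29 = 1
x3 = s^2 - x1 - x2 mod 29 = 1^2 - 4 - 11 = 15
y3 = s (x1 - x3) - y1 mod 29 = 1 * (4 - 15) - 18 = 0

P + Q = (15, 0)


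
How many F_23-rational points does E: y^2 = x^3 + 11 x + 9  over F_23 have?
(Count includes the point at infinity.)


For each x in F_23, count y with y^2 = x^3 + 11 x + 9 mod 23:
  x = 0: RHS = 9, y in [3, 20]  -> 2 point(s)
  x = 2: RHS = 16, y in [4, 19]  -> 2 point(s)
  x = 3: RHS = 0, y in [0]  -> 1 point(s)
  x = 4: RHS = 2, y in [5, 18]  -> 2 point(s)
  x = 9: RHS = 9, y in [3, 20]  -> 2 point(s)
  x = 11: RHS = 12, y in [9, 14]  -> 2 point(s)
  x = 12: RHS = 6, y in [11, 12]  -> 2 point(s)
  x = 13: RHS = 3, y in [7, 16]  -> 2 point(s)
  x = 14: RHS = 9, y in [3, 20]  -> 2 point(s)
  x = 16: RHS = 3, y in [7, 16]  -> 2 point(s)
  x = 17: RHS = 3, y in [7, 16]  -> 2 point(s)
  x = 18: RHS = 13, y in [6, 17]  -> 2 point(s)
  x = 19: RHS = 16, y in [4, 19]  -> 2 point(s)
  x = 20: RHS = 18, y in [8, 15]  -> 2 point(s)
  x = 21: RHS = 2, y in [5, 18]  -> 2 point(s)
Affine points: 29. Add the point at infinity: total = 30.

#E(F_23) = 30


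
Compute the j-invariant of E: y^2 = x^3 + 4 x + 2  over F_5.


Delta = -16(4 a^3 + 27 b^2) mod 5 = 1
-1728 * (4 a)^3 = -1728 * (4*4)^3 mod 5 = 2
j = 2 * 1^(-1) mod 5 = 2

j = 2 (mod 5)


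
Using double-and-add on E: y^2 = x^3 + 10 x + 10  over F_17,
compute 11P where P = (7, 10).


k = 11 = 1011_2 (binary, LSB first: 1101)
Double-and-add from P = (7, 10):
  bit 0 = 1: acc = O + (7, 10) = (7, 10)
  bit 1 = 1: acc = (7, 10) + (1, 15) = (13, 12)
  bit 2 = 0: acc unchanged = (13, 12)
  bit 3 = 1: acc = (13, 12) + (15, 4) = (5, 7)

11P = (5, 7)


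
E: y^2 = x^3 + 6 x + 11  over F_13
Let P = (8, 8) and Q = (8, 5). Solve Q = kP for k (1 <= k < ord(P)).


Enumerate multiples of P until we hit Q = (8, 5):
  1P = (8, 8)
  2P = (11, 2)
  3P = (11, 11)
  4P = (8, 5)
Match found at i = 4.

k = 4


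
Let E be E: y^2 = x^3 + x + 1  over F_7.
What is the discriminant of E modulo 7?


4 a^3 + 27 b^2 = 4*1^3 + 27*1^2 = 4 + 27 = 31
Delta = -16 * (31) = -496
Delta mod 7 = 1

Delta = 1 (mod 7)


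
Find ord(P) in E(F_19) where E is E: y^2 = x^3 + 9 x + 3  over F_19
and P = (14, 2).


Compute successive multiples of P until we hit O:
  1P = (14, 2)
  2P = (14, 17)
  3P = O

ord(P) = 3


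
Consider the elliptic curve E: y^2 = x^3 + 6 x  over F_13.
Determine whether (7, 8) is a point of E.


Check whether y^2 = x^3 + 6 x + 0 (mod 13) for (x, y) = (7, 8).
LHS: y^2 = 8^2 mod 13 = 12
RHS: x^3 + 6 x + 0 = 7^3 + 6*7 + 0 mod 13 = 8
LHS != RHS

No, not on the curve


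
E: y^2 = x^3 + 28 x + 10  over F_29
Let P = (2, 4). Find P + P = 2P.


Doubling: s = (3 x1^2 + a) / (2 y1)
s = (3*2^2 + 28) / (2*4) mod 29 = 5
x3 = s^2 - 2 x1 mod 29 = 5^2 - 2*2 = 21
y3 = s (x1 - x3) - y1 mod 29 = 5 * (2 - 21) - 4 = 17

2P = (21, 17)


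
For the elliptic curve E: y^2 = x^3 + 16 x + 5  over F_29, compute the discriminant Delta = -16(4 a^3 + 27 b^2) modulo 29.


4 a^3 + 27 b^2 = 4*16^3 + 27*5^2 = 16384 + 675 = 17059
Delta = -16 * (17059) = -272944
Delta mod 29 = 4

Delta = 4 (mod 29)


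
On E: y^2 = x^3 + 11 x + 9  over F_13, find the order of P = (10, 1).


Compute successive multiples of P until we hit O:
  1P = (10, 1)
  2P = (3, 2)
  3P = (4, 0)
  4P = (3, 11)
  5P = (10, 12)
  6P = O

ord(P) = 6


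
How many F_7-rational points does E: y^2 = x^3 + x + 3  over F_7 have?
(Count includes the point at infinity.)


For each x in F_7, count y with y^2 = x^3 + 1 x + 3 mod 7:
  x = 4: RHS = 1, y in [1, 6]  -> 2 point(s)
  x = 5: RHS = 0, y in [0]  -> 1 point(s)
  x = 6: RHS = 1, y in [1, 6]  -> 2 point(s)
Affine points: 5. Add the point at infinity: total = 6.

#E(F_7) = 6


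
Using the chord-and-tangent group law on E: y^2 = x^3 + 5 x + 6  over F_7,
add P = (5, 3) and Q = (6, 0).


P != Q, so use the chord formula.
s = (y2 - y1) / (x2 - x1) = (4) / (1) mod 7 = 4
x3 = s^2 - x1 - x2 mod 7 = 4^2 - 5 - 6 = 5
y3 = s (x1 - x3) - y1 mod 7 = 4 * (5 - 5) - 3 = 4

P + Q = (5, 4)


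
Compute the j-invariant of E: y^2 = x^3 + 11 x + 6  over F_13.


Delta = -16(4 a^3 + 27 b^2) mod 13 = 1
-1728 * (4 a)^3 = -1728 * (4*11)^3 mod 13 = 8
j = 8 * 1^(-1) mod 13 = 8

j = 8 (mod 13)


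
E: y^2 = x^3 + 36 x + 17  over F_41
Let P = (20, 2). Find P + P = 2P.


Doubling: s = (3 x1^2 + a) / (2 y1)
s = (3*20^2 + 36) / (2*2) mod 41 = 22
x3 = s^2 - 2 x1 mod 41 = 22^2 - 2*20 = 34
y3 = s (x1 - x3) - y1 mod 41 = 22 * (20 - 34) - 2 = 18

2P = (34, 18)


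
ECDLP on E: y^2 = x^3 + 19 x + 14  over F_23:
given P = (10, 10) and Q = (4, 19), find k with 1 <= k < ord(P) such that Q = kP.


Enumerate multiples of P until we hit Q = (4, 19):
  1P = (10, 10)
  2P = (4, 19)
Match found at i = 2.

k = 2


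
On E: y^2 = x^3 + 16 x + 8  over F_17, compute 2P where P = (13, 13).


k = 2 = 10_2 (binary, LSB first: 01)
Double-and-add from P = (13, 13):
  bit 0 = 0: acc unchanged = O
  bit 1 = 1: acc = O + (4, 0) = (4, 0)

2P = (4, 0)


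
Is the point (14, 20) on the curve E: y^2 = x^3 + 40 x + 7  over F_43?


Check whether y^2 = x^3 + 40 x + 7 (mod 43) for (x, y) = (14, 20).
LHS: y^2 = 20^2 mod 43 = 13
RHS: x^3 + 40 x + 7 = 14^3 + 40*14 + 7 mod 43 = 0
LHS != RHS

No, not on the curve


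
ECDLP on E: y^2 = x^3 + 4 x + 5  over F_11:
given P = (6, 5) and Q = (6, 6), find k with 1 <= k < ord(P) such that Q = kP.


Enumerate multiples of P until we hit Q = (6, 6):
  1P = (6, 5)
  2P = (3, 0)
  3P = (6, 6)
Match found at i = 3.

k = 3


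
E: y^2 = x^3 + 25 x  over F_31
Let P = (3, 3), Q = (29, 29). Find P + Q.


P != Q, so use the chord formula.
s = (y2 - y1) / (x2 - x1) = (26) / (26) mod 31 = 1
x3 = s^2 - x1 - x2 mod 31 = 1^2 - 3 - 29 = 0
y3 = s (x1 - x3) - y1 mod 31 = 1 * (3 - 0) - 3 = 0

P + Q = (0, 0)


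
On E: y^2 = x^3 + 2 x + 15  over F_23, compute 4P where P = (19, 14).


k = 4 = 100_2 (binary, LSB first: 001)
Double-and-add from P = (19, 14):
  bit 0 = 0: acc unchanged = O
  bit 1 = 0: acc unchanged = O
  bit 2 = 1: acc = O + (3, 5) = (3, 5)

4P = (3, 5)


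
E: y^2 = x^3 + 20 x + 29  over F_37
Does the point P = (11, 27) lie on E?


Check whether y^2 = x^3 + 20 x + 29 (mod 37) for (x, y) = (11, 27).
LHS: y^2 = 27^2 mod 37 = 26
RHS: x^3 + 20 x + 29 = 11^3 + 20*11 + 29 mod 37 = 26
LHS = RHS

Yes, on the curve


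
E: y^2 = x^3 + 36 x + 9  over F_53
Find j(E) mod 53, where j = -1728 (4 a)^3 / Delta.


Delta = -16(4 a^3 + 27 b^2) mod 53 = 24
-1728 * (4 a)^3 = -1728 * (4*36)^3 mod 53 = 39
j = 39 * 24^(-1) mod 53 = 48

j = 48 (mod 53)


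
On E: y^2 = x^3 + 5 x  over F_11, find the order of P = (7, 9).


Compute successive multiples of P until we hit O:
  1P = (7, 9)
  2P = (0, 0)
  3P = (7, 2)
  4P = O

ord(P) = 4


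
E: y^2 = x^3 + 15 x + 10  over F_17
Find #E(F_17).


For each x in F_17, count y with y^2 = x^3 + 15 x + 10 mod 17:
  x = 1: RHS = 9, y in [3, 14]  -> 2 point(s)
  x = 4: RHS = 15, y in [7, 10]  -> 2 point(s)
  x = 7: RHS = 16, y in [4, 13]  -> 2 point(s)
  x = 8: RHS = 13, y in [8, 9]  -> 2 point(s)
  x = 10: RHS = 4, y in [2, 15]  -> 2 point(s)
Affine points: 10. Add the point at infinity: total = 11.

#E(F_17) = 11


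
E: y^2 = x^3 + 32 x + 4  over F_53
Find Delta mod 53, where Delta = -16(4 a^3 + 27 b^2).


4 a^3 + 27 b^2 = 4*32^3 + 27*4^2 = 131072 + 432 = 131504
Delta = -16 * (131504) = -2104064
Delta mod 53 = 36

Delta = 36 (mod 53)


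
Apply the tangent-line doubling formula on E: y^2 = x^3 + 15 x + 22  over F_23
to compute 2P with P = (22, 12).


Doubling: s = (3 x1^2 + a) / (2 y1)
s = (3*22^2 + 15) / (2*12) mod 23 = 18
x3 = s^2 - 2 x1 mod 23 = 18^2 - 2*22 = 4
y3 = s (x1 - x3) - y1 mod 23 = 18 * (22 - 4) - 12 = 13

2P = (4, 13)


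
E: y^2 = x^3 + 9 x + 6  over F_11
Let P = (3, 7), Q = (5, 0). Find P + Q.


P != Q, so use the chord formula.
s = (y2 - y1) / (x2 - x1) = (4) / (2) mod 11 = 2
x3 = s^2 - x1 - x2 mod 11 = 2^2 - 3 - 5 = 7
y3 = s (x1 - x3) - y1 mod 11 = 2 * (3 - 7) - 7 = 7

P + Q = (7, 7)


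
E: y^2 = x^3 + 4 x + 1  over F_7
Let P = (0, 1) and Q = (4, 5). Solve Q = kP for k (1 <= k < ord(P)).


Enumerate multiples of P until we hit Q = (4, 5):
  1P = (0, 1)
  2P = (4, 5)
Match found at i = 2.

k = 2


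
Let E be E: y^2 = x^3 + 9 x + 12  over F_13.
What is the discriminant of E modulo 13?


4 a^3 + 27 b^2 = 4*9^3 + 27*12^2 = 2916 + 3888 = 6804
Delta = -16 * (6804) = -108864
Delta mod 13 = 11

Delta = 11 (mod 13)


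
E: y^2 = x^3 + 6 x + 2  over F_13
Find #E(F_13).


For each x in F_13, count y with y^2 = x^3 + 6 x + 2 mod 13:
  x = 1: RHS = 9, y in [3, 10]  -> 2 point(s)
  x = 2: RHS = 9, y in [3, 10]  -> 2 point(s)
  x = 4: RHS = 12, y in [5, 8]  -> 2 point(s)
  x = 5: RHS = 1, y in [1, 12]  -> 2 point(s)
  x = 7: RHS = 10, y in [6, 7]  -> 2 point(s)
  x = 8: RHS = 3, y in [4, 9]  -> 2 point(s)
  x = 10: RHS = 9, y in [3, 10]  -> 2 point(s)
Affine points: 14. Add the point at infinity: total = 15.

#E(F_13) = 15


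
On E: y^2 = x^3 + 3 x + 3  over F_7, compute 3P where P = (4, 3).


k = 3 = 11_2 (binary, LSB first: 11)
Double-and-add from P = (4, 3):
  bit 0 = 1: acc = O + (4, 3) = (4, 3)
  bit 1 = 1: acc = (4, 3) + (3, 2) = (1, 0)

3P = (1, 0)


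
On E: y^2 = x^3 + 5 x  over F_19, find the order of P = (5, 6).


Compute successive multiples of P until we hit O:
  1P = (5, 6)
  2P = (7, 6)
  3P = (7, 13)
  4P = (5, 13)
  5P = O

ord(P) = 5


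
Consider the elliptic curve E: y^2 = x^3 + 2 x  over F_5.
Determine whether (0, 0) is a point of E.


Check whether y^2 = x^3 + 2 x + 0 (mod 5) for (x, y) = (0, 0).
LHS: y^2 = 0^2 mod 5 = 0
RHS: x^3 + 2 x + 0 = 0^3 + 2*0 + 0 mod 5 = 0
LHS = RHS

Yes, on the curve


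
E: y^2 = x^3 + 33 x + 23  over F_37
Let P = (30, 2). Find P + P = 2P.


Doubling: s = (3 x1^2 + a) / (2 y1)
s = (3*30^2 + 33) / (2*2) mod 37 = 8
x3 = s^2 - 2 x1 mod 37 = 8^2 - 2*30 = 4
y3 = s (x1 - x3) - y1 mod 37 = 8 * (30 - 4) - 2 = 21

2P = (4, 21)


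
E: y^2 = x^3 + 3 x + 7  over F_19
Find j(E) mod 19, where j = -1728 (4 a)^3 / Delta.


Delta = -16(4 a^3 + 27 b^2) mod 19 = 18
-1728 * (4 a)^3 = -1728 * (4*3)^3 mod 19 = 18
j = 18 * 18^(-1) mod 19 = 1

j = 1 (mod 19)


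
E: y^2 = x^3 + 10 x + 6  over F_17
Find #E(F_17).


For each x in F_17, count y with y^2 = x^3 + 10 x + 6 mod 17:
  x = 1: RHS = 0, y in [0]  -> 1 point(s)
  x = 2: RHS = 0, y in [0]  -> 1 point(s)
  x = 4: RHS = 8, y in [5, 12]  -> 2 point(s)
  x = 9: RHS = 9, y in [3, 14]  -> 2 point(s)
  x = 10: RHS = 1, y in [1, 16]  -> 2 point(s)
  x = 11: RHS = 2, y in [6, 11]  -> 2 point(s)
  x = 12: RHS = 1, y in [1, 16]  -> 2 point(s)
  x = 13: RHS = 4, y in [2, 15]  -> 2 point(s)
  x = 14: RHS = 0, y in [0]  -> 1 point(s)
Affine points: 15. Add the point at infinity: total = 16.

#E(F_17) = 16


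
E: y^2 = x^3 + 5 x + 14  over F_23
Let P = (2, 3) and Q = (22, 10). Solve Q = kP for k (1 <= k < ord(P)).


Enumerate multiples of P until we hit Q = (22, 10):
  1P = (2, 3)
  2P = (20, 15)
  3P = (4, 11)
  4P = (10, 11)
  5P = (12, 10)
  6P = (18, 18)
  7P = (9, 12)
  8P = (16, 2)
  9P = (7, 22)
  10P = (22, 13)
  11P = (5, 7)
  12P = (5, 16)
  13P = (22, 10)
Match found at i = 13.

k = 13


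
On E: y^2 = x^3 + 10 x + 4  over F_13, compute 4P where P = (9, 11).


k = 4 = 100_2 (binary, LSB first: 001)
Double-and-add from P = (9, 11):
  bit 0 = 0: acc unchanged = O
  bit 1 = 0: acc unchanged = O
  bit 2 = 1: acc = O + (9, 2) = (9, 2)

4P = (9, 2)


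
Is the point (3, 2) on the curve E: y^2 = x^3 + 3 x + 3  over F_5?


Check whether y^2 = x^3 + 3 x + 3 (mod 5) for (x, y) = (3, 2).
LHS: y^2 = 2^2 mod 5 = 4
RHS: x^3 + 3 x + 3 = 3^3 + 3*3 + 3 mod 5 = 4
LHS = RHS

Yes, on the curve


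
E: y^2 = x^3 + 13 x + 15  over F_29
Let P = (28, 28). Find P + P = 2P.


Doubling: s = (3 x1^2 + a) / (2 y1)
s = (3*28^2 + 13) / (2*28) mod 29 = 21
x3 = s^2 - 2 x1 mod 29 = 21^2 - 2*28 = 8
y3 = s (x1 - x3) - y1 mod 29 = 21 * (28 - 8) - 28 = 15

2P = (8, 15)


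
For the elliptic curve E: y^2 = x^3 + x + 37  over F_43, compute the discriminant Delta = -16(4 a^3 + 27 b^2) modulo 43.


4 a^3 + 27 b^2 = 4*1^3 + 27*37^2 = 4 + 36963 = 36967
Delta = -16 * (36967) = -591472
Delta mod 43 = 36

Delta = 36 (mod 43)


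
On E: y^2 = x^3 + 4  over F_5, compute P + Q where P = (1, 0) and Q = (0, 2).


P != Q, so use the chord formula.
s = (y2 - y1) / (x2 - x1) = (2) / (4) mod 5 = 3
x3 = s^2 - x1 - x2 mod 5 = 3^2 - 1 - 0 = 3
y3 = s (x1 - x3) - y1 mod 5 = 3 * (1 - 3) - 0 = 4

P + Q = (3, 4)


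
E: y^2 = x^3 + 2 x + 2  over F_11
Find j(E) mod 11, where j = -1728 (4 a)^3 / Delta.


Delta = -16(4 a^3 + 27 b^2) mod 11 = 4
-1728 * (4 a)^3 = -1728 * (4*2)^3 mod 11 = 5
j = 5 * 4^(-1) mod 11 = 4

j = 4 (mod 11)


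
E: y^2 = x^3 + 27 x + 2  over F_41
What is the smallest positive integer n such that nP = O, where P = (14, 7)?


Compute successive multiples of P until we hit O:
  1P = (14, 7)
  2P = (13, 34)
  3P = (5, 37)
  4P = (24, 40)
  5P = (2, 8)
  6P = (27, 18)
  7P = (16, 26)
  8P = (9, 20)
  ... (continuing to 44P)
  44P = O

ord(P) = 44


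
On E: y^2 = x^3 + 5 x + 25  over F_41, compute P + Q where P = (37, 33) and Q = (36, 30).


P != Q, so use the chord formula.
s = (y2 - y1) / (x2 - x1) = (38) / (40) mod 41 = 3
x3 = s^2 - x1 - x2 mod 41 = 3^2 - 37 - 36 = 18
y3 = s (x1 - x3) - y1 mod 41 = 3 * (37 - 18) - 33 = 24

P + Q = (18, 24)


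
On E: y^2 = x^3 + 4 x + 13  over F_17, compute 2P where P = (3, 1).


Doubling: s = (3 x1^2 + a) / (2 y1)
s = (3*3^2 + 4) / (2*1) mod 17 = 7
x3 = s^2 - 2 x1 mod 17 = 7^2 - 2*3 = 9
y3 = s (x1 - x3) - y1 mod 17 = 7 * (3 - 9) - 1 = 8

2P = (9, 8)


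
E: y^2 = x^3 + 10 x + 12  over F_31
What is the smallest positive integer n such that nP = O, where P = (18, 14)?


Compute successive multiples of P until we hit O:
  1P = (18, 14)
  2P = (13, 13)
  3P = (5, 1)
  4P = (9, 26)
  5P = (23, 3)
  6P = (6, 3)
  7P = (27, 1)
  8P = (21, 11)
  ... (continuing to 28P)
  28P = O

ord(P) = 28


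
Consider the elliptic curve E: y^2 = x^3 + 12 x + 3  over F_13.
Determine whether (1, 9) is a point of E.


Check whether y^2 = x^3 + 12 x + 3 (mod 13) for (x, y) = (1, 9).
LHS: y^2 = 9^2 mod 13 = 3
RHS: x^3 + 12 x + 3 = 1^3 + 12*1 + 3 mod 13 = 3
LHS = RHS

Yes, on the curve


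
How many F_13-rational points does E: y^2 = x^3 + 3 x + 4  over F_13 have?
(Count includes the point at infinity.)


For each x in F_13, count y with y^2 = x^3 + 3 x + 4 mod 13:
  x = 0: RHS = 4, y in [2, 11]  -> 2 point(s)
  x = 3: RHS = 1, y in [1, 12]  -> 2 point(s)
  x = 5: RHS = 1, y in [1, 12]  -> 2 point(s)
  x = 6: RHS = 4, y in [2, 11]  -> 2 point(s)
  x = 7: RHS = 4, y in [2, 11]  -> 2 point(s)
  x = 11: RHS = 3, y in [4, 9]  -> 2 point(s)
  x = 12: RHS = 0, y in [0]  -> 1 point(s)
Affine points: 13. Add the point at infinity: total = 14.

#E(F_13) = 14


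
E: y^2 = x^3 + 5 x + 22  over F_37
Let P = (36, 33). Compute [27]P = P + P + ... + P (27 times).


k = 27 = 11011_2 (binary, LSB first: 11011)
Double-and-add from P = (36, 33):
  bit 0 = 1: acc = O + (36, 33) = (36, 33)
  bit 1 = 1: acc = (36, 33) + (3, 8) = (7, 17)
  bit 2 = 0: acc unchanged = (7, 17)
  bit 3 = 1: acc = (7, 17) + (29, 5) = (12, 16)
  bit 4 = 1: acc = (12, 16) + (13, 29) = (33, 7)

27P = (33, 7)


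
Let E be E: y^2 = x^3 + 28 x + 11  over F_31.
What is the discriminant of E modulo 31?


4 a^3 + 27 b^2 = 4*28^3 + 27*11^2 = 87808 + 3267 = 91075
Delta = -16 * (91075) = -1457200
Delta mod 31 = 17

Delta = 17 (mod 31)


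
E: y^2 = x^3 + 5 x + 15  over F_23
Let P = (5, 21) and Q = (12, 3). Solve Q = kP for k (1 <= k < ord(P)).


Enumerate multiples of P until we hit Q = (12, 3):
  1P = (5, 21)
  2P = (22, 20)
  3P = (12, 20)
  4P = (14, 0)
  5P = (12, 3)
Match found at i = 5.

k = 5


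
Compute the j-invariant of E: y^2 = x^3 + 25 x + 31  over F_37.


Delta = -16(4 a^3 + 27 b^2) mod 37 = 24
-1728 * (4 a)^3 = -1728 * (4*25)^3 mod 37 = 11
j = 11 * 24^(-1) mod 37 = 2

j = 2 (mod 37)


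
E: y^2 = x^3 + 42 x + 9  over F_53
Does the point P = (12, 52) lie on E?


Check whether y^2 = x^3 + 42 x + 9 (mod 53) for (x, y) = (12, 52).
LHS: y^2 = 52^2 mod 53 = 1
RHS: x^3 + 42 x + 9 = 12^3 + 42*12 + 9 mod 53 = 15
LHS != RHS

No, not on the curve


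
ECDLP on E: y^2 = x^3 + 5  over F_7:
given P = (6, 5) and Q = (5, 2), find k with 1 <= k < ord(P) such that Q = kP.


Enumerate multiples of P until we hit Q = (5, 2):
  1P = (6, 5)
  2P = (3, 5)
  3P = (5, 2)
Match found at i = 3.

k = 3


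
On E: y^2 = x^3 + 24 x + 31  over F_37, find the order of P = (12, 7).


Compute successive multiples of P until we hit O:
  1P = (12, 7)
  2P = (16, 16)
  3P = (21, 19)
  4P = (14, 15)
  5P = (27, 7)
  6P = (35, 30)
  7P = (28, 14)
  8P = (30, 36)
  ... (continuing to 31P)
  31P = O

ord(P) = 31


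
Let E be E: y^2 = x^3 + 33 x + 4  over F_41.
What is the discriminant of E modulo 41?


4 a^3 + 27 b^2 = 4*33^3 + 27*4^2 = 143748 + 432 = 144180
Delta = -16 * (144180) = -2306880
Delta mod 41 = 26

Delta = 26 (mod 41)


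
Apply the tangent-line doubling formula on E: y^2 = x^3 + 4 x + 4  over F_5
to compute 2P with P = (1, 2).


Doubling: s = (3 x1^2 + a) / (2 y1)
s = (3*1^2 + 4) / (2*2) mod 5 = 3
x3 = s^2 - 2 x1 mod 5 = 3^2 - 2*1 = 2
y3 = s (x1 - x3) - y1 mod 5 = 3 * (1 - 2) - 2 = 0

2P = (2, 0)


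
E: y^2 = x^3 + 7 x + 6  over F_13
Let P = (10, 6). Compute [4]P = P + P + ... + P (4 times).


k = 4 = 100_2 (binary, LSB first: 001)
Double-and-add from P = (10, 6):
  bit 0 = 0: acc unchanged = O
  bit 1 = 0: acc unchanged = O
  bit 2 = 1: acc = O + (6, 11) = (6, 11)

4P = (6, 11)


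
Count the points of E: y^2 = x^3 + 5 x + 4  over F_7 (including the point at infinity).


For each x in F_7, count y with y^2 = x^3 + 5 x + 4 mod 7:
  x = 0: RHS = 4, y in [2, 5]  -> 2 point(s)
  x = 2: RHS = 1, y in [1, 6]  -> 2 point(s)
  x = 3: RHS = 4, y in [2, 5]  -> 2 point(s)
  x = 4: RHS = 4, y in [2, 5]  -> 2 point(s)
  x = 5: RHS = 0, y in [0]  -> 1 point(s)
Affine points: 9. Add the point at infinity: total = 10.

#E(F_7) = 10


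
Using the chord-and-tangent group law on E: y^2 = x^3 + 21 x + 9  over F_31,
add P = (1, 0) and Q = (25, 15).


P != Q, so use the chord formula.
s = (y2 - y1) / (x2 - x1) = (15) / (24) mod 31 = 20
x3 = s^2 - x1 - x2 mod 31 = 20^2 - 1 - 25 = 2
y3 = s (x1 - x3) - y1 mod 31 = 20 * (1 - 2) - 0 = 11

P + Q = (2, 11)


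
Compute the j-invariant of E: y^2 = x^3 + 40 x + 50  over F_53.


Delta = -16(4 a^3 + 27 b^2) mod 53 = 33
-1728 * (4 a)^3 = -1728 * (4*40)^3 mod 53 = 21
j = 21 * 33^(-1) mod 53 = 44

j = 44 (mod 53)


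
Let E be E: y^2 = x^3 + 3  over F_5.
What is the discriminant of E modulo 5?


4 a^3 + 27 b^2 = 4*0^3 + 27*3^2 = 0 + 243 = 243
Delta = -16 * (243) = -3888
Delta mod 5 = 2

Delta = 2 (mod 5)


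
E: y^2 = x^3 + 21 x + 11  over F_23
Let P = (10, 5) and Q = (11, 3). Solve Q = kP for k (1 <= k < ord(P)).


Enumerate multiples of P until we hit Q = (11, 3):
  1P = (10, 5)
  2P = (6, 13)
  3P = (11, 20)
  4P = (20, 6)
  5P = (19, 1)
  6P = (3, 20)
  7P = (16, 21)
  8P = (22, 9)
  9P = (9, 3)
  10P = (8, 22)
  11P = (14, 6)
  12P = (12, 6)
  13P = (7, 8)
  14P = (7, 15)
  15P = (12, 17)
  16P = (14, 17)
  17P = (8, 1)
  18P = (9, 20)
  19P = (22, 14)
  20P = (16, 2)
  21P = (3, 3)
  22P = (19, 22)
  23P = (20, 17)
  24P = (11, 3)
Match found at i = 24.

k = 24


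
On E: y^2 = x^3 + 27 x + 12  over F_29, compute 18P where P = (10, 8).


k = 18 = 10010_2 (binary, LSB first: 01001)
Double-and-add from P = (10, 8):
  bit 0 = 0: acc unchanged = O
  bit 1 = 1: acc = O + (2, 25) = (2, 25)
  bit 2 = 0: acc unchanged = (2, 25)
  bit 3 = 0: acc unchanged = (2, 25)
  bit 4 = 1: acc = (2, 25) + (16, 25) = (11, 4)

18P = (11, 4)


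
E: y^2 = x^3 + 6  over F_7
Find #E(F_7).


For each x in F_7, count y with y^2 = x^3 + 0 x + 6 mod 7:
  x = 1: RHS = 0, y in [0]  -> 1 point(s)
  x = 2: RHS = 0, y in [0]  -> 1 point(s)
  x = 4: RHS = 0, y in [0]  -> 1 point(s)
Affine points: 3. Add the point at infinity: total = 4.

#E(F_7) = 4


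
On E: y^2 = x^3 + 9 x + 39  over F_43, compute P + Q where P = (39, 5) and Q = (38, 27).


P != Q, so use the chord formula.
s = (y2 - y1) / (x2 - x1) = (22) / (42) mod 43 = 21
x3 = s^2 - x1 - x2 mod 43 = 21^2 - 39 - 38 = 20
y3 = s (x1 - x3) - y1 mod 43 = 21 * (39 - 20) - 5 = 7

P + Q = (20, 7)


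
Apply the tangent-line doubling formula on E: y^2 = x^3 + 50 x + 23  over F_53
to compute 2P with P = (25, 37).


Doubling: s = (3 x1^2 + a) / (2 y1)
s = (3*25^2 + 50) / (2*37) mod 53 = 21
x3 = s^2 - 2 x1 mod 53 = 21^2 - 2*25 = 20
y3 = s (x1 - x3) - y1 mod 53 = 21 * (25 - 20) - 37 = 15

2P = (20, 15)


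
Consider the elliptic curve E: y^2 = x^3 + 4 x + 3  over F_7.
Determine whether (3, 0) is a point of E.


Check whether y^2 = x^3 + 4 x + 3 (mod 7) for (x, y) = (3, 0).
LHS: y^2 = 0^2 mod 7 = 0
RHS: x^3 + 4 x + 3 = 3^3 + 4*3 + 3 mod 7 = 0
LHS = RHS

Yes, on the curve


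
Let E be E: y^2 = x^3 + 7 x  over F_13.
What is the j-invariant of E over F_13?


Delta = -16(4 a^3 + 27 b^2) mod 13 = 5
-1728 * (4 a)^3 = -1728 * (4*7)^3 mod 13 = 8
j = 8 * 5^(-1) mod 13 = 12

j = 12 (mod 13)


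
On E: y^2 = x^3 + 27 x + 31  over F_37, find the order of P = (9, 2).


Compute successive multiples of P until we hit O:
  1P = (9, 2)
  2P = (15, 0)
  3P = (9, 35)
  4P = O

ord(P) = 4


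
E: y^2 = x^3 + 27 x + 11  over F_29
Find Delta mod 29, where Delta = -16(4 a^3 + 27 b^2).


4 a^3 + 27 b^2 = 4*27^3 + 27*11^2 = 78732 + 3267 = 81999
Delta = -16 * (81999) = -1311984
Delta mod 29 = 5

Delta = 5 (mod 29)


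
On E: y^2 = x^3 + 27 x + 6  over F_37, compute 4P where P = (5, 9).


k = 4 = 100_2 (binary, LSB first: 001)
Double-and-add from P = (5, 9):
  bit 0 = 0: acc unchanged = O
  bit 1 = 0: acc unchanged = O
  bit 2 = 1: acc = O + (1, 21) = (1, 21)

4P = (1, 21)


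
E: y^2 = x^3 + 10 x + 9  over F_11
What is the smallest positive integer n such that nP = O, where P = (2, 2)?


Compute successive multiples of P until we hit O:
  1P = (2, 2)
  2P = (7, 9)
  3P = (0, 3)
  4P = (1, 3)
  5P = (9, 5)
  6P = (4, 5)
  7P = (10, 8)
  8P = (3, 0)
  ... (continuing to 16P)
  16P = O

ord(P) = 16


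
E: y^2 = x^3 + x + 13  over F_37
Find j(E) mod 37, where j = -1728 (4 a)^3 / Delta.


Delta = -16(4 a^3 + 27 b^2) mod 37 = 3
-1728 * (4 a)^3 = -1728 * (4*1)^3 mod 37 = 1
j = 1 * 3^(-1) mod 37 = 25

j = 25 (mod 37)


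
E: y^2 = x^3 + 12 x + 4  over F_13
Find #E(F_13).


For each x in F_13, count y with y^2 = x^3 + 12 x + 4 mod 13:
  x = 0: RHS = 4, y in [2, 11]  -> 2 point(s)
  x = 1: RHS = 4, y in [2, 11]  -> 2 point(s)
  x = 2: RHS = 10, y in [6, 7]  -> 2 point(s)
  x = 4: RHS = 12, y in [5, 8]  -> 2 point(s)
  x = 8: RHS = 1, y in [1, 12]  -> 2 point(s)
  x = 9: RHS = 9, y in [3, 10]  -> 2 point(s)
  x = 12: RHS = 4, y in [2, 11]  -> 2 point(s)
Affine points: 14. Add the point at infinity: total = 15.

#E(F_13) = 15


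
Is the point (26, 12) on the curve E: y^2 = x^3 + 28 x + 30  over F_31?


Check whether y^2 = x^3 + 28 x + 30 (mod 31) for (x, y) = (26, 12).
LHS: y^2 = 12^2 mod 31 = 20
RHS: x^3 + 28 x + 30 = 26^3 + 28*26 + 30 mod 31 = 13
LHS != RHS

No, not on the curve


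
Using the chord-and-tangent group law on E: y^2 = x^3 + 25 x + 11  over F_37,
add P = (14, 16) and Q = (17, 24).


P != Q, so use the chord formula.
s = (y2 - y1) / (x2 - x1) = (8) / (3) mod 37 = 15
x3 = s^2 - x1 - x2 mod 37 = 15^2 - 14 - 17 = 9
y3 = s (x1 - x3) - y1 mod 37 = 15 * (14 - 9) - 16 = 22

P + Q = (9, 22)


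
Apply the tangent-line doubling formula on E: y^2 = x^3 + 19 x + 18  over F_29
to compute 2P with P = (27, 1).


Doubling: s = (3 x1^2 + a) / (2 y1)
s = (3*27^2 + 19) / (2*1) mod 29 = 1
x3 = s^2 - 2 x1 mod 29 = 1^2 - 2*27 = 5
y3 = s (x1 - x3) - y1 mod 29 = 1 * (27 - 5) - 1 = 21

2P = (5, 21)


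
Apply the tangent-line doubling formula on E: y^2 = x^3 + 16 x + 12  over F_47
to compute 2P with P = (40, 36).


Doubling: s = (3 x1^2 + a) / (2 y1)
s = (3*40^2 + 16) / (2*36) mod 47 = 46
x3 = s^2 - 2 x1 mod 47 = 46^2 - 2*40 = 15
y3 = s (x1 - x3) - y1 mod 47 = 46 * (40 - 15) - 36 = 33

2P = (15, 33)


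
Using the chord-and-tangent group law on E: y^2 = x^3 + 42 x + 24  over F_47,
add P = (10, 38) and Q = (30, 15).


P != Q, so use the chord formula.
s = (y2 - y1) / (x2 - x1) = (24) / (20) mod 47 = 20
x3 = s^2 - x1 - x2 mod 47 = 20^2 - 10 - 30 = 31
y3 = s (x1 - x3) - y1 mod 47 = 20 * (10 - 31) - 38 = 12

P + Q = (31, 12)


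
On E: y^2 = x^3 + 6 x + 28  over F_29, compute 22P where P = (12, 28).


k = 22 = 10110_2 (binary, LSB first: 01101)
Double-and-add from P = (12, 28):
  bit 0 = 0: acc unchanged = O
  bit 1 = 1: acc = O + (0, 12) = (0, 12)
  bit 2 = 1: acc = (0, 12) + (20, 12) = (9, 17)
  bit 3 = 0: acc unchanged = (9, 17)
  bit 4 = 1: acc = (9, 17) + (11, 2) = (0, 17)

22P = (0, 17)


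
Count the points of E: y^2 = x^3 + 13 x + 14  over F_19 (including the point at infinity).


For each x in F_19, count y with y^2 = x^3 + 13 x + 14 mod 19:
  x = 1: RHS = 9, y in [3, 16]  -> 2 point(s)
  x = 3: RHS = 4, y in [2, 17]  -> 2 point(s)
  x = 4: RHS = 16, y in [4, 15]  -> 2 point(s)
  x = 6: RHS = 4, y in [2, 17]  -> 2 point(s)
  x = 7: RHS = 11, y in [7, 12]  -> 2 point(s)
  x = 9: RHS = 5, y in [9, 10]  -> 2 point(s)
  x = 10: RHS = 4, y in [2, 17]  -> 2 point(s)
  x = 11: RHS = 6, y in [5, 14]  -> 2 point(s)
  x = 12: RHS = 17, y in [6, 13]  -> 2 point(s)
  x = 13: RHS = 5, y in [9, 10]  -> 2 point(s)
  x = 16: RHS = 5, y in [9, 10]  -> 2 point(s)
  x = 18: RHS = 0, y in [0]  -> 1 point(s)
Affine points: 23. Add the point at infinity: total = 24.

#E(F_19) = 24


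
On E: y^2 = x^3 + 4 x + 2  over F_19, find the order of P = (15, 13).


Compute successive multiples of P until we hit O:
  1P = (15, 13)
  2P = (12, 12)
  3P = (9, 8)
  4P = (11, 3)
  5P = (4, 5)
  6P = (1, 11)
  7P = (10, 4)
  8P = (17, 10)
  ... (continuing to 25P)
  25P = O

ord(P) = 25


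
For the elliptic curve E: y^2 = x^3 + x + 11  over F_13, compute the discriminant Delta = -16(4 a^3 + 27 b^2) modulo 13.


4 a^3 + 27 b^2 = 4*1^3 + 27*11^2 = 4 + 3267 = 3271
Delta = -16 * (3271) = -52336
Delta mod 13 = 2

Delta = 2 (mod 13)


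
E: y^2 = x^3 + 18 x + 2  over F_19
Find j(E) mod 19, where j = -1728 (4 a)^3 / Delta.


Delta = -16(4 a^3 + 27 b^2) mod 19 = 8
-1728 * (4 a)^3 = -1728 * (4*18)^3 mod 19 = 12
j = 12 * 8^(-1) mod 19 = 11

j = 11 (mod 19)


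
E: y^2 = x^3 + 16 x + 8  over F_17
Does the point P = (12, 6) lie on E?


Check whether y^2 = x^3 + 16 x + 8 (mod 17) for (x, y) = (12, 6).
LHS: y^2 = 6^2 mod 17 = 2
RHS: x^3 + 16 x + 8 = 12^3 + 16*12 + 8 mod 17 = 7
LHS != RHS

No, not on the curve


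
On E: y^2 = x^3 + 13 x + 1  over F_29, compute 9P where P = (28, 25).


k = 9 = 1001_2 (binary, LSB first: 1001)
Double-and-add from P = (28, 25):
  bit 0 = 1: acc = O + (28, 25) = (28, 25)
  bit 1 = 0: acc unchanged = (28, 25)
  bit 2 = 0: acc unchanged = (28, 25)
  bit 3 = 1: acc = (28, 25) + (16, 19) = (7, 0)

9P = (7, 0)


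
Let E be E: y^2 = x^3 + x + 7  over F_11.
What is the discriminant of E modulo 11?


4 a^3 + 27 b^2 = 4*1^3 + 27*7^2 = 4 + 1323 = 1327
Delta = -16 * (1327) = -21232
Delta mod 11 = 9

Delta = 9 (mod 11)


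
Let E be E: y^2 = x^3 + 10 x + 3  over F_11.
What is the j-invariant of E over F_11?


Delta = -16(4 a^3 + 27 b^2) mod 11 = 4
-1728 * (4 a)^3 = -1728 * (4*10)^3 mod 11 = 9
j = 9 * 4^(-1) mod 11 = 5

j = 5 (mod 11)


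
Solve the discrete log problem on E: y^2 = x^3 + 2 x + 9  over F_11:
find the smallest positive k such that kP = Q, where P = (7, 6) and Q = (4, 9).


Enumerate multiples of P until we hit Q = (4, 9):
  1P = (7, 6)
  2P = (0, 3)
  3P = (8, 3)
  4P = (5, 10)
  5P = (3, 8)
  6P = (4, 9)
Match found at i = 6.

k = 6


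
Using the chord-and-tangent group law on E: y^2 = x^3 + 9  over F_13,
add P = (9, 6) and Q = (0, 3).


P != Q, so use the chord formula.
s = (y2 - y1) / (x2 - x1) = (10) / (4) mod 13 = 9
x3 = s^2 - x1 - x2 mod 13 = 9^2 - 9 - 0 = 7
y3 = s (x1 - x3) - y1 mod 13 = 9 * (9 - 7) - 6 = 12

P + Q = (7, 12)


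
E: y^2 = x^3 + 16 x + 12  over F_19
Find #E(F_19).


For each x in F_19, count y with y^2 = x^3 + 16 x + 12 mod 19:
  x = 3: RHS = 11, y in [7, 12]  -> 2 point(s)
  x = 4: RHS = 7, y in [8, 11]  -> 2 point(s)
  x = 6: RHS = 1, y in [1, 18]  -> 2 point(s)
  x = 7: RHS = 11, y in [7, 12]  -> 2 point(s)
  x = 8: RHS = 6, y in [5, 14]  -> 2 point(s)
  x = 9: RHS = 11, y in [7, 12]  -> 2 point(s)
  x = 13: RHS = 4, y in [2, 17]  -> 2 point(s)
  x = 14: RHS = 16, y in [4, 15]  -> 2 point(s)
  x = 15: RHS = 17, y in [6, 13]  -> 2 point(s)
Affine points: 18. Add the point at infinity: total = 19.

#E(F_19) = 19


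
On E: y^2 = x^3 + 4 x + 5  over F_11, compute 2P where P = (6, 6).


Doubling: s = (3 x1^2 + a) / (2 y1)
s = (3*6^2 + 4) / (2*6) mod 11 = 2
x3 = s^2 - 2 x1 mod 11 = 2^2 - 2*6 = 3
y3 = s (x1 - x3) - y1 mod 11 = 2 * (6 - 3) - 6 = 0

2P = (3, 0)


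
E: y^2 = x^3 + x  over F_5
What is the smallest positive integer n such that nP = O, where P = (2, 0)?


Compute successive multiples of P until we hit O:
  1P = (2, 0)
  2P = O

ord(P) = 2


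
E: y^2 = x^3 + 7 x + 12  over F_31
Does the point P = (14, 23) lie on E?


Check whether y^2 = x^3 + 7 x + 12 (mod 31) for (x, y) = (14, 23).
LHS: y^2 = 23^2 mod 31 = 2
RHS: x^3 + 7 x + 12 = 14^3 + 7*14 + 12 mod 31 = 2
LHS = RHS

Yes, on the curve


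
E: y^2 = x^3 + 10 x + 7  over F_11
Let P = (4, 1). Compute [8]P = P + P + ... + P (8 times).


k = 8 = 1000_2 (binary, LSB first: 0001)
Double-and-add from P = (4, 1):
  bit 0 = 0: acc unchanged = O
  bit 1 = 0: acc unchanged = O
  bit 2 = 0: acc unchanged = O
  bit 3 = 1: acc = O + (4, 10) = (4, 10)

8P = (4, 10)


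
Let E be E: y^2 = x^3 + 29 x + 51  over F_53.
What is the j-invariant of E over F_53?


Delta = -16(4 a^3 + 27 b^2) mod 53 = 28
-1728 * (4 a)^3 = -1728 * (4*29)^3 mod 53 = 12
j = 12 * 28^(-1) mod 53 = 8

j = 8 (mod 53)


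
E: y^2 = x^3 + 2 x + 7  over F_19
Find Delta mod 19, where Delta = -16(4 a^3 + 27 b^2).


4 a^3 + 27 b^2 = 4*2^3 + 27*7^2 = 32 + 1323 = 1355
Delta = -16 * (1355) = -21680
Delta mod 19 = 18

Delta = 18 (mod 19)


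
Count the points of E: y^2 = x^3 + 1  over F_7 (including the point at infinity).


For each x in F_7, count y with y^2 = x^3 + 0 x + 1 mod 7:
  x = 0: RHS = 1, y in [1, 6]  -> 2 point(s)
  x = 1: RHS = 2, y in [3, 4]  -> 2 point(s)
  x = 2: RHS = 2, y in [3, 4]  -> 2 point(s)
  x = 3: RHS = 0, y in [0]  -> 1 point(s)
  x = 4: RHS = 2, y in [3, 4]  -> 2 point(s)
  x = 5: RHS = 0, y in [0]  -> 1 point(s)
  x = 6: RHS = 0, y in [0]  -> 1 point(s)
Affine points: 11. Add the point at infinity: total = 12.

#E(F_7) = 12


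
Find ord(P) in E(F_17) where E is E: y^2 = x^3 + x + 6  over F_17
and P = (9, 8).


Compute successive multiples of P until we hit O:
  1P = (9, 8)
  2P = (1, 12)
  3P = (3, 6)
  4P = (7, 4)
  5P = (5, 0)
  6P = (7, 13)
  7P = (3, 11)
  8P = (1, 5)
  ... (continuing to 10P)
  10P = O

ord(P) = 10
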